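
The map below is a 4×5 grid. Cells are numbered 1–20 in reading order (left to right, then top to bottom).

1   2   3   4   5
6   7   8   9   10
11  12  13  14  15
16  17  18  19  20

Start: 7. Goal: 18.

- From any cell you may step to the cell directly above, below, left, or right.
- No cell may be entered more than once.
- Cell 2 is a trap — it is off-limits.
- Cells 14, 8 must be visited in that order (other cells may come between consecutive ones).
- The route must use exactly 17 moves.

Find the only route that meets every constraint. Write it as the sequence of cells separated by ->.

7 -> 6 -> 11 -> 16 -> 17 -> 12 -> 13 -> 14 -> 9 -> 8 -> 3 -> 4 -> 5 -> 10 -> 15 -> 20 -> 19 -> 18

The waypoints must appear in the order 14, 8, with no cell reused.
Route from 7: left to 6, 2× down (reaching 16), right to 17, up to 12, 2× right (reaching 14), up to 9, left to 8, up to 3, 2× right (reaching 5), 3× down (reaching 20), 2× left (reaching 18) — 17 moves in all.
Check: order respected (14 at step 7, 8 at step 9); 17 moves as required.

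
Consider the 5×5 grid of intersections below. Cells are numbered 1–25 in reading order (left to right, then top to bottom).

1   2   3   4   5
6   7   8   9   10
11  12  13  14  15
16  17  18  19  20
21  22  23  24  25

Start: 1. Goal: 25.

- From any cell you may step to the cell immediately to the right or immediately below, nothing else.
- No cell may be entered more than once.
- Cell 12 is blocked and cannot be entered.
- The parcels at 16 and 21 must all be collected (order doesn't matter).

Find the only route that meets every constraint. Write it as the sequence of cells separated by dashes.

1 - 6 - 11 - 16 - 21 - 22 - 23 - 24 - 25

Moves only go right or down, so the column and row indices never decrease.
Route from 1: 4× down (reaching 21), 4× right (reaching 25) — 8 moves in all.
Check: all required cells visited.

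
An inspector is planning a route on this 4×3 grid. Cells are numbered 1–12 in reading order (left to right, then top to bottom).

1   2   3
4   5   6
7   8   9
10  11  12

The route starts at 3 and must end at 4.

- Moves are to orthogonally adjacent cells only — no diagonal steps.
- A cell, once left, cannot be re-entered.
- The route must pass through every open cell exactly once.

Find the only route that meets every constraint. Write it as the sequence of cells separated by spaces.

Need to visit all 12 open cells exactly once, starting at 3 and ending at 4.
Cell 10 has only two open neighbours (7 and 11), so the path must pass straight through it: one of those is the cell it's entered from and the other is where it exits.
Route from 3: 3× down (reaching 12), 2× left (reaching 10), up to 7, right to 8, 2× up (reaching 2), left to 1, down to 4 — 11 moves in all.
Check: all 12 open cells covered.

3 6 9 12 11 10 7 8 5 2 1 4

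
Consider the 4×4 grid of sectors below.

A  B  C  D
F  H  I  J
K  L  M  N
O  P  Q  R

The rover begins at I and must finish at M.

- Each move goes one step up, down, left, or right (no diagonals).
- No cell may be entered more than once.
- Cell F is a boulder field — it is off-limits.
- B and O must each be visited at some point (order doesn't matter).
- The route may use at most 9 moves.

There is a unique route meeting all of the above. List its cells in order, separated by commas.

Any route must reach B and O and still end at M within 9 moves, so the order of the required stops is forced.
Route from I: up 1 to C, left 1 to B, down 2 to L, left 1 to K, down 1 to O, right 2 to Q, up 1 to M — 9 moves in all.
Check: all required cells visited; 9 ≤ 9 moves.

I, C, B, H, L, K, O, P, Q, M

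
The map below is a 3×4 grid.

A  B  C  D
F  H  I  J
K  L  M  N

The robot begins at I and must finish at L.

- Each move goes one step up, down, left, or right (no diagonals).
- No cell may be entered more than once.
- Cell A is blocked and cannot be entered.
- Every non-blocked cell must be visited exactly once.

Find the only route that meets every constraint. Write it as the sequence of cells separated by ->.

I -> M -> N -> J -> D -> C -> B -> H -> F -> K -> L

Need to visit all 11 open cells exactly once, starting at I and ending at L.
Route from I: down to M, right to N, 2× up (reaching D), 2× left (reaching B), down to H, left to F, down to K, right to L — 10 moves in all.
Check: all 11 open cells covered.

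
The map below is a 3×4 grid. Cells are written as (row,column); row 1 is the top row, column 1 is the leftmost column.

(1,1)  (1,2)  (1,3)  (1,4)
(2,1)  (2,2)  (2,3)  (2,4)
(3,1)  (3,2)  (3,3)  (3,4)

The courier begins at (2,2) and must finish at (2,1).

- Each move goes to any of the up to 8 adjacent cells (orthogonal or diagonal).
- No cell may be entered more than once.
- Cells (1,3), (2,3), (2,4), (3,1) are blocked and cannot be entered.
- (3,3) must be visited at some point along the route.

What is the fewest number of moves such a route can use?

3

Any route passes through (3,3) somewhere between (2,2) and (2,1). Summing Chebyshev distances along the two legs ((2,2) → (3,3) → (2,1)) gives a lower bound of 1 + 2 = 3 moves.
A route of 3 moves achieves this: (2,2) → (3,3) → (3,2) → (2,1).
Since 3 matches the lower bound, it is optimal.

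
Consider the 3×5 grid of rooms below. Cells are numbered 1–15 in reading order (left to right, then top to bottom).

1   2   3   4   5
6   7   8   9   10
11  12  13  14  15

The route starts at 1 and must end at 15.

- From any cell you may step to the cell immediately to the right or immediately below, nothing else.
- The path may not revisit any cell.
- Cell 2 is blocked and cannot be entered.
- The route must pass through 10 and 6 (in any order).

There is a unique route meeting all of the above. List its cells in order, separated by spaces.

Moves only go right or down, so the column and row indices never decrease.
Route from 1: down to 6, 4× right (reaching 10), down to 15 — 6 moves in all.
Check: all required cells visited.

1 6 7 8 9 10 15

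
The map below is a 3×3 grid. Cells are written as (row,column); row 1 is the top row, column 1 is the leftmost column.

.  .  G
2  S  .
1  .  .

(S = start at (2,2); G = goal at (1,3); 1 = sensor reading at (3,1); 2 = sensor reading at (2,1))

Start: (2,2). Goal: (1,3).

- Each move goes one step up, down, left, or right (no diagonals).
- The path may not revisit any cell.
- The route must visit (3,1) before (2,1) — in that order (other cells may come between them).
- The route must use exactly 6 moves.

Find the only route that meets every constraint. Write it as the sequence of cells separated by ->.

The waypoints must appear in the order (3,1), (2,1), with no cell reused.
Route from (2,2): down to (3,2), left to (3,1), 2× up (reaching (1,1)), 2× right (reaching (1,3)) — 6 moves in all.
Check: order respected (1 at step 2, 2 at step 3); 6 moves as required.

(2,2) -> (3,2) -> (3,1) -> (2,1) -> (1,1) -> (1,2) -> (1,3)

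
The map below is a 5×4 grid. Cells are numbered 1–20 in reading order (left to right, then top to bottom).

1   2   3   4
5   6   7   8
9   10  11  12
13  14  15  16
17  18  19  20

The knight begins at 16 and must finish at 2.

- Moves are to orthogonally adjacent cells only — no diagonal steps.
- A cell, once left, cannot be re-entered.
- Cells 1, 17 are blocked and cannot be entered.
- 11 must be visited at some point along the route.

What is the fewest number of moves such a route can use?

5

Any route passes through 11 somewhere between 16 and 2. Summing Manhattan distances along the two legs (16 → 11 → 2) gives a lower bound of 2 + 3 = 5 moves.
A route of 5 moves achieves this: 16 → 12 → 11 → 7 → 3 → 2.
Since 5 matches the lower bound, it is optimal.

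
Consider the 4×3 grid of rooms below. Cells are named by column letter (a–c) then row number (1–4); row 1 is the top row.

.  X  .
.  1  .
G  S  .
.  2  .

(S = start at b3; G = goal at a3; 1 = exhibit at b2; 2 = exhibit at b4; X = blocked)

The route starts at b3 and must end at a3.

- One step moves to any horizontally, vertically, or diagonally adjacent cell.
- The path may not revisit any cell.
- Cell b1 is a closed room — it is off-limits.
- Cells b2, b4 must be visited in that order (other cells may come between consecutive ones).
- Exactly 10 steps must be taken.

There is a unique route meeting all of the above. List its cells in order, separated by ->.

The waypoints must appear in the order b2, b4, with no cell reused.
Route from b3: up-left to a2, up to a1, down-right to b2, up-right to c1, 3× down (reaching c4), 2× left (reaching a4), up to a3 — 10 moves in all.
Check: order respected (1 at step 3, 2 at step 8); 10 moves as required.

b3 -> a2 -> a1 -> b2 -> c1 -> c2 -> c3 -> c4 -> b4 -> a4 -> a3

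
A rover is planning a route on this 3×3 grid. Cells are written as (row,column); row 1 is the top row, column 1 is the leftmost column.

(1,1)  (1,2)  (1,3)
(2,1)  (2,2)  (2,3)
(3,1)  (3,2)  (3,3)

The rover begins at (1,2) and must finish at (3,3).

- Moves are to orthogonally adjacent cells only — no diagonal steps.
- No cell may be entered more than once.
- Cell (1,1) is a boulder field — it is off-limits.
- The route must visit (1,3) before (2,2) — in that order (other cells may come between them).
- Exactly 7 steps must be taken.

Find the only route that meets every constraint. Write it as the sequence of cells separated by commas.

(1,2), (1,3), (2,3), (2,2), (2,1), (3,1), (3,2), (3,3)

The waypoints must appear in the order (1,3), (2,2), with no cell reused.
Route from (1,2): right to (1,3), down to (2,3), 2× left (reaching (2,1)), down to (3,1), 2× right (reaching (3,3)) — 7 moves in all.
Check: order respected ((1,3) at step 1, (2,2) at step 3); 7 moves as required.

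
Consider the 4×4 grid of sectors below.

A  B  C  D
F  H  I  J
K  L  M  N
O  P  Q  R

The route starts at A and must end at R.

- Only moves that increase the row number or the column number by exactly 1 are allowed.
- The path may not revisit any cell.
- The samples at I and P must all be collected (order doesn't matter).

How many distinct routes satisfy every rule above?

0

A right/down-only route from A to R makes exactly 3 down-moves and 3 right-moves in some order.
With no other constraints that would be C(6,3) = 20 routes.
P is below but to the left of I: going I → P would need a leftward move and P → I an upward move, so no right/down-only route can visit both required cells.
No route satisfies every constraint, so the count is 0.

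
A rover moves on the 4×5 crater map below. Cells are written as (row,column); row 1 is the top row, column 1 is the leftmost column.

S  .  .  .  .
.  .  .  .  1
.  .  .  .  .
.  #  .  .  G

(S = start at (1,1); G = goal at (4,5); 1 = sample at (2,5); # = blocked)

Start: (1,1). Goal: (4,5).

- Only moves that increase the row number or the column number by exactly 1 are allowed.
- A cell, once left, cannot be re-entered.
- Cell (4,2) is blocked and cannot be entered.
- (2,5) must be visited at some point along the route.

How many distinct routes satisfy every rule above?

5

A right/down-only route from (1,1) to (4,5) makes exactly 3 down-moves and 4 right-moves in some order.
With no other constraints that would be C(7,3) = 35 routes.
Split at (2,5) and multiply the segment counts (each segment already excludes blocked cells): (1,1)→(2,5): 5; (2,5)→(4,5): 1; product = 5.
That gives 5 routes.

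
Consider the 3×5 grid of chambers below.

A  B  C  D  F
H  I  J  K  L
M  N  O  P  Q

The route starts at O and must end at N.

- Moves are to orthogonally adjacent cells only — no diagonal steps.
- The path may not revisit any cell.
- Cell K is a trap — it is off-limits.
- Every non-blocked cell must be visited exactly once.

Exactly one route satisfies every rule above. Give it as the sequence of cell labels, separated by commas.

Need to visit all 14 open cells exactly once, starting at O and ending at N.
Cell F has only two open neighbours (L and D), so the path must pass straight through it: one of those is the cell it's entered from and the other is where it exits.
Route from O: 2× right (reaching Q), 2× up (reaching F), 2× left (reaching C), down to J, left to I, up to B, left to A, 2× down (reaching M), right to N — 13 moves in all.
Check: all 14 open cells covered.

O, P, Q, L, F, D, C, J, I, B, A, H, M, N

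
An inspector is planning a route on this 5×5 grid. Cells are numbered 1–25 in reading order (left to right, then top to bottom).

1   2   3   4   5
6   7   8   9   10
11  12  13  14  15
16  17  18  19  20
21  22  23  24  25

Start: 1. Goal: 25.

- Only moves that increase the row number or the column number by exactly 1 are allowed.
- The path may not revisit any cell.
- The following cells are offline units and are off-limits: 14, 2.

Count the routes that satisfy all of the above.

23

A right/down-only route from 1 to 25 makes exactly 4 down-moves and 4 right-moves in some order.
With no other constraints that would be C(8,4) = 70 routes.
Subtract routes through each blocked cell (inclusion–exclusion for overlaps): − through 2: 35 − through 14: 30 + through 2&14: 18 → 23.
That gives 23 routes.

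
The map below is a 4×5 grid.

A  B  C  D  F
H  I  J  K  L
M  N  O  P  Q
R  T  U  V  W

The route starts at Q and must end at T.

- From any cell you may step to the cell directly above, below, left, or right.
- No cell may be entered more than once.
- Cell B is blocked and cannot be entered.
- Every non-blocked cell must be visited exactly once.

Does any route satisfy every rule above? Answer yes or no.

no

Cell A has only one open neighbour but is neither the start nor the goal, so a Hamiltonian route would have to both enter and leave it through the same neighbour — impossible without revisiting.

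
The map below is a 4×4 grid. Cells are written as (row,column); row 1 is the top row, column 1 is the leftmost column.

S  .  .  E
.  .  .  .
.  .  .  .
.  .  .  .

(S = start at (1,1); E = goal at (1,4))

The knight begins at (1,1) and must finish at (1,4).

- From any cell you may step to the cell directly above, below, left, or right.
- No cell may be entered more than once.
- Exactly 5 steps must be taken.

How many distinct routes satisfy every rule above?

Need simple routes of exactly 5 moves from (1,1) to (1,4) (Manhattan distance 3, so 1 moves are spent on a detour and 1 undoing it).
Enumerating: (1,1) (2,1) (2,2) (1,2) (1,3) (1,4) | (1,1) (2,1) (2,2) (2,3) (1,3) (1,4) | (1,1) (2,1) (2,2) (2,3) (2,4) (1,4) | (1,1) (1,2) (2,2) (2,3) (1,3) (1,4) | (1,1) (1,2) (2,2) (2,3) (2,4) (1,4) | (1,1) (1,2) (1,3) (2,3) (2,4) (1,4).
That gives 6 routes.

6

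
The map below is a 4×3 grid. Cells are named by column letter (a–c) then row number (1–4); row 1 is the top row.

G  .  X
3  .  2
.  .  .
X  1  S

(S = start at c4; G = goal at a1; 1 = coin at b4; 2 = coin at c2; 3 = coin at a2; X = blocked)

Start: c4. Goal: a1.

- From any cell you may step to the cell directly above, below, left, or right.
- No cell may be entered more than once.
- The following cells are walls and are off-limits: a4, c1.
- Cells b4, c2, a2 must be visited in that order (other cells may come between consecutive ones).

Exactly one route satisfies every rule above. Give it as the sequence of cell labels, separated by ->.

The waypoints must appear in the order b4, c2, a2, with no cell reused.
Route from c4: left to b4, up to b3, right to c3, up to c2, 2× left (reaching a2), up to a1 — 7 moves in all.
Check: order respected (1 at step 1, 2 at step 4, 3 at step 6).

c4 -> b4 -> b3 -> c3 -> c2 -> b2 -> a2 -> a1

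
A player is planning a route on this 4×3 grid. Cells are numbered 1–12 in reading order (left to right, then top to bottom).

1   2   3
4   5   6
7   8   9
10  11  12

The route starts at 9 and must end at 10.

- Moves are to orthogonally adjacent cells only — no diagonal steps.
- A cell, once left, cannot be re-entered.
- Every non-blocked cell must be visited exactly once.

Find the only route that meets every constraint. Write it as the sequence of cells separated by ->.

Need to visit all 12 open cells exactly once, starting at 9 and ending at 10.
Cell 12 has only two open neighbours (9 and 11), so the path must pass straight through it: one of those is the cell it's entered from and the other is where it exits.
Route from 9: down to 12, left to 11, 2× up (reaching 5), right to 6, up to 3, 2× left (reaching 1), 3× down (reaching 10) — 11 moves in all.
Check: all 12 open cells covered.

9 -> 12 -> 11 -> 8 -> 5 -> 6 -> 3 -> 2 -> 1 -> 4 -> 7 -> 10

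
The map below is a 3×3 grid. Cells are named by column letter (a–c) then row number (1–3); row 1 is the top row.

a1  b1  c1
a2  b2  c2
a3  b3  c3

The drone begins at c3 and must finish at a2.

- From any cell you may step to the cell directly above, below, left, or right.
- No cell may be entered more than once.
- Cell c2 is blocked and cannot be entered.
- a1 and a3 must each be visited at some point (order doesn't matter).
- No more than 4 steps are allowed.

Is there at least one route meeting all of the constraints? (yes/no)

no

Even ignoring the no-revisit rule, getting from c3 to a2, taking the cheapest ordering c3 → a3 → a1 → a2 needs at least 2 + 2 + 1 = 5 moves (Manhattan distance per leg), which exceeds the 4-move limit.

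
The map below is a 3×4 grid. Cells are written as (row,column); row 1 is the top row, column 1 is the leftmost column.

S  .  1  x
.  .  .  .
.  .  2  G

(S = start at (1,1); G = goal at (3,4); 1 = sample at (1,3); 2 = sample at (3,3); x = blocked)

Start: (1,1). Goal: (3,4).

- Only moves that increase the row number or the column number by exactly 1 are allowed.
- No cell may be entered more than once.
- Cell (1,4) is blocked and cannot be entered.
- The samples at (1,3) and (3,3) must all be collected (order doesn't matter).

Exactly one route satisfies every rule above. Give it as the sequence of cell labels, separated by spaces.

Moves only go right or down, so the column and row indices never decrease.
Route from (1,1): right 2 to (1,3), down 2 to (3,3), right 1 to (3,4) — 5 moves in all.
Check: all required cells visited.

(1,1) (1,2) (1,3) (2,3) (3,3) (3,4)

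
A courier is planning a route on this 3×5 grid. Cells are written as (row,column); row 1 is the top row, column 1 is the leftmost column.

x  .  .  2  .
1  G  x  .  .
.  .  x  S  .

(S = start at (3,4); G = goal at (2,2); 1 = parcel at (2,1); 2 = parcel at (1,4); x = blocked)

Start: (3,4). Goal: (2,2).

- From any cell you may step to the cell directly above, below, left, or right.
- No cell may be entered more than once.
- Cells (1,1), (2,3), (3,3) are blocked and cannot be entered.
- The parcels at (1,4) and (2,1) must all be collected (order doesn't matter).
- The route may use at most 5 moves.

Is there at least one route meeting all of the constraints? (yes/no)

no

Every way from (3,4) to (2,1) runs through (2,2) — but (2,2) is where the route must end, so it would be entered once on the way to (2,1) and again at the finish.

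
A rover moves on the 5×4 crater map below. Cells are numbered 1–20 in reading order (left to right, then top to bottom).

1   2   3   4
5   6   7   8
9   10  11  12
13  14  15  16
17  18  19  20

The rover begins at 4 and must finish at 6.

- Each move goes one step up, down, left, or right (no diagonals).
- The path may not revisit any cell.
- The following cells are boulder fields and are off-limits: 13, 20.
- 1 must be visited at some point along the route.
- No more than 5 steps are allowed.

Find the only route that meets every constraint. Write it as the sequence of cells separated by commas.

4, 3, 2, 1, 5, 6

Any route must reach 1 and still end at 6 within 5 moves, so the order of the required stops is forced.
Route from 4: 3× left (reaching 1), down to 5, right to 6 — 5 moves in all.
Check: all required cells visited; 5 ≤ 5 moves.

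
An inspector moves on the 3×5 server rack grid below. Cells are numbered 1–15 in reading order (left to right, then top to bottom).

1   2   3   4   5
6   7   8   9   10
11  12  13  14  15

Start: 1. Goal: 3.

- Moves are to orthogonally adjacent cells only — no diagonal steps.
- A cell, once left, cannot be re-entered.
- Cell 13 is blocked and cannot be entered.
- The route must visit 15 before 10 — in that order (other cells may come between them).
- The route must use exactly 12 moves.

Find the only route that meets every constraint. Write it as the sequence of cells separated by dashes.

1 - 6 - 11 - 12 - 7 - 8 - 9 - 14 - 15 - 10 - 5 - 4 - 3

The waypoints must appear in the order 15, 10, with no cell reused.
Route from 1: 2× down (reaching 11), right to 12, up to 7, 2× right (reaching 9), down to 14, right to 15, 2× up (reaching 5), 2× left (reaching 3) — 12 moves in all.
Check: order respected (15 at step 8, 10 at step 9); 12 moves as required.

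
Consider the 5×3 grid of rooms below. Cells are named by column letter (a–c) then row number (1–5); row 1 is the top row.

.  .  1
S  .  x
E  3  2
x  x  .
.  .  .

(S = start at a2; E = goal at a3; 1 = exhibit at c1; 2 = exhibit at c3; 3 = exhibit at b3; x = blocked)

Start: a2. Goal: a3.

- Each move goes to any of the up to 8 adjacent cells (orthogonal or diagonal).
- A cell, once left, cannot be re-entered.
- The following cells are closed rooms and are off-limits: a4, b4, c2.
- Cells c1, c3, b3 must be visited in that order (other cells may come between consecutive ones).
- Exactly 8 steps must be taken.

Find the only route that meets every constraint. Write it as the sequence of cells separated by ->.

The waypoints must appear in the order c1, c3, b3, with no cell reused.
Route from a2: up 1 to a1, right 2 to c1, down-left 1 to b2, down-right 1 to c3, down 1 to c4, up-left 1 to b3, left 1 to a3 — 8 moves in all.
Check: order respected (1 at step 3, 2 at step 5, 3 at step 7); 8 moves as required.

a2 -> a1 -> b1 -> c1 -> b2 -> c3 -> c4 -> b3 -> a3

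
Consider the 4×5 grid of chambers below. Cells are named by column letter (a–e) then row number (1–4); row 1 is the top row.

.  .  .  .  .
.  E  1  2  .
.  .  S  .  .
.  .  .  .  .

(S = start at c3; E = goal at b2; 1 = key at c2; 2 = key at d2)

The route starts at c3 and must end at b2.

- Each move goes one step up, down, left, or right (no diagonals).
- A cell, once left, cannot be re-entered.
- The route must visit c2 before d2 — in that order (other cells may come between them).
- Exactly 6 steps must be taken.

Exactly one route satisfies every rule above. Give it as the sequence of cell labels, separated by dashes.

The waypoints must appear in the order c2, d2, with no cell reused.
Route from c3: up 1 to c2, right 1 to d2, up 1 to d1, left 2 to b1, down 1 to b2 — 6 moves in all.
Check: order respected (1 at step 1, 2 at step 2); 6 moves as required.

c3 - c2 - d2 - d1 - c1 - b1 - b2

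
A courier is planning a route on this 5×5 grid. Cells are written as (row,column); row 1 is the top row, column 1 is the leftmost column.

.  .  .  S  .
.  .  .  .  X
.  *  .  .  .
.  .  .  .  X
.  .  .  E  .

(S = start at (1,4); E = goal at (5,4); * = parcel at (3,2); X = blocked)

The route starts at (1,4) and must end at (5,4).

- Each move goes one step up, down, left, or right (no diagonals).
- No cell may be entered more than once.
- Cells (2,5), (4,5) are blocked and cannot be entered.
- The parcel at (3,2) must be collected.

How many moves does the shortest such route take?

8

Any route passes through (3,2) somewhere between (1,4) and (5,4). Summing Manhattan distances along the two legs ((1,4) → (3,2) → (5,4)) gives a lower bound of 4 + 4 = 8 moves.
A route of 8 moves achieves this: (1,4) → (2,4) → (3,4) → (3,3) → (3,2) → (4,2) → (5,2) → (5,3) → (5,4).
Since 8 matches the lower bound, it is optimal.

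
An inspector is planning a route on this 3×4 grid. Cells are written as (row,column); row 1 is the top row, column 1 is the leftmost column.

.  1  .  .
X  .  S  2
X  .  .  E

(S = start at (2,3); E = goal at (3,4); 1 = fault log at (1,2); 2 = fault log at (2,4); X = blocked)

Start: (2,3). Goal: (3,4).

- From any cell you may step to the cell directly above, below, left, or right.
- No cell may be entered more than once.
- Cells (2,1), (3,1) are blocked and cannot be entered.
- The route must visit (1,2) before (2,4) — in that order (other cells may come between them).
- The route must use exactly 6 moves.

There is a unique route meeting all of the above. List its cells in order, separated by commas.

(2,3), (2,2), (1,2), (1,3), (1,4), (2,4), (3,4)

The waypoints must appear in the order (1,2), (2,4), with no cell reused.
Route from (2,3): left 1 to (2,2), up 1 to (1,2), right 2 to (1,4), down 2 to (3,4) — 6 moves in all.
Check: order respected (1 at step 2, 2 at step 5); 6 moves as required.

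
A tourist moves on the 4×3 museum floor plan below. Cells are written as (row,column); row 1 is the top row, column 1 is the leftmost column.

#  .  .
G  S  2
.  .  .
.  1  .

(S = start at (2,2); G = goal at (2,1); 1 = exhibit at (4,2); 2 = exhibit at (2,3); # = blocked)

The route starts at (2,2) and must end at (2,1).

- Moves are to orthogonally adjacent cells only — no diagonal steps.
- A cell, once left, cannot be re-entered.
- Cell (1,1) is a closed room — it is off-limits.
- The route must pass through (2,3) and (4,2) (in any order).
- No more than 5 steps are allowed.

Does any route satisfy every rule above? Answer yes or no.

no

Even ignoring the no-revisit rule, getting from (2,2) to (2,1), taking the cheapest ordering (2,2) → (4,2) → (2,3) → (2,1) needs at least 2 + 3 + 2 = 7 moves (Manhattan distance per leg), which exceeds the 5-move limit.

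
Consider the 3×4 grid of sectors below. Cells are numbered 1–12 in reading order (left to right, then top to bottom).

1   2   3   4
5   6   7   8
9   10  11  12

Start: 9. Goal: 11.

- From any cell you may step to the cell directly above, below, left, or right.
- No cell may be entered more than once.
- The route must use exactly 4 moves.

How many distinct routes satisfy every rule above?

Need simple routes of exactly 4 moves from 9 to 11 (Manhattan distance 2, so 1 moves are spent on a detour and 1 undoing it).
Enumerating: 9 5 6 10 11 | 9 5 6 7 11 | 9 10 6 7 11.
That gives 3 routes.

3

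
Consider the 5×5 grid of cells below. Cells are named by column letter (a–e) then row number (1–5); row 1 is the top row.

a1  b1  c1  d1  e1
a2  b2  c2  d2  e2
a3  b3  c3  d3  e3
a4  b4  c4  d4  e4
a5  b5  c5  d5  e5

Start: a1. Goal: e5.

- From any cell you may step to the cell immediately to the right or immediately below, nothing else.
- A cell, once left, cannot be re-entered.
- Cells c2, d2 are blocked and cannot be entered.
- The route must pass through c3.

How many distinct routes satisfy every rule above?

A right/down-only route from a1 to e5 makes exactly 4 down-moves and 4 right-moves in some order.
With no other constraints that would be C(8,4) = 70 routes.
Split at c3 and multiply the segment counts (each segment already excludes blocked cells): a1→c3: 3; c3→e5: 6; product = 18.
That gives 18 routes.

18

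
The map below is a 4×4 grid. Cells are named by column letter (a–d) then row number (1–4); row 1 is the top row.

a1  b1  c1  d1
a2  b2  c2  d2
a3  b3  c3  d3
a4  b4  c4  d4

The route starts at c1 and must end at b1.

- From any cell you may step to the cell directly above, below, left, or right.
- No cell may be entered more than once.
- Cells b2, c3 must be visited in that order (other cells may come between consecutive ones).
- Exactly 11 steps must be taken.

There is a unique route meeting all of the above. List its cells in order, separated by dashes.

The waypoints must appear in the order b2, c3, with no cell reused.
Route from c1: down to c2, left to b2, down to b3, right to c3, down to c4, 2× left (reaching a4), 3× up (reaching a1), right to b1 — 11 moves in all.
Check: order respected (b2 at step 2, c3 at step 4); 11 moves as required.

c1 - c2 - b2 - b3 - c3 - c4 - b4 - a4 - a3 - a2 - a1 - b1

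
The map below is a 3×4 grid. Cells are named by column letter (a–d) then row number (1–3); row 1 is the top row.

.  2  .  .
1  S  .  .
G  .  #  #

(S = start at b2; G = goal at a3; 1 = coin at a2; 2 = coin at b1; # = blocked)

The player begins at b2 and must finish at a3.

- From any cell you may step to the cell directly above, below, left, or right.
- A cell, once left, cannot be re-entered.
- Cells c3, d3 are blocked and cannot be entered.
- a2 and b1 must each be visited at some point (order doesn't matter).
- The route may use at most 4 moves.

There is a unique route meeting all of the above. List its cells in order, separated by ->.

Any route must reach a2 and b1 and still end at a3 within 4 moves, so the order of the required stops is forced.
Route from b2: up 1 to b1, left 1 to a1, down 2 to a3 — 4 moves in all.
Check: all required cells visited; 4 ≤ 4 moves.

b2 -> b1 -> a1 -> a2 -> a3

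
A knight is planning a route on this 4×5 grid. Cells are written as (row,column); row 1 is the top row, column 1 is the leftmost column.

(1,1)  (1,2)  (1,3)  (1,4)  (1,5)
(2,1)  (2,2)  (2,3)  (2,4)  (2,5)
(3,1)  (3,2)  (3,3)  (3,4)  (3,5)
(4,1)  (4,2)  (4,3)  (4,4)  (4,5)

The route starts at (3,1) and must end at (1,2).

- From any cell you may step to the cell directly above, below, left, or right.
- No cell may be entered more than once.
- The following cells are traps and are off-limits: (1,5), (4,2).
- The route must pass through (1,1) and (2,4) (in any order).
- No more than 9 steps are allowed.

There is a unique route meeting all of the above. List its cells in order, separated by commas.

(3,1), (3,2), (3,3), (3,4), (2,4), (2,3), (2,2), (2,1), (1,1), (1,2)

Any route must reach (1,1) and (2,4) and still end at (1,2) within 9 moves, so the order of the required stops is forced.
Route from (3,1): 3× right (reaching (3,4)), up to (2,4), 3× left (reaching (2,1)), up to (1,1), right to (1,2) — 9 moves in all.
Check: all required cells visited; 9 ≤ 9 moves.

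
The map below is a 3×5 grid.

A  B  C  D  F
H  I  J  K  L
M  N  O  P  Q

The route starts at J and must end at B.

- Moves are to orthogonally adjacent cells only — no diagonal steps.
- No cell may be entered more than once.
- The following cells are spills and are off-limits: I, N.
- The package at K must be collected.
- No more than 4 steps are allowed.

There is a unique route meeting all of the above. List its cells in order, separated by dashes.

The 4-move cap with required stops at K leaves no slack for detours.
Route from J: right 1 to K, up 1 to D, left 2 to B — 4 moves in all.
Check: all required cells visited; 4 ≤ 4 moves.

J - K - D - C - B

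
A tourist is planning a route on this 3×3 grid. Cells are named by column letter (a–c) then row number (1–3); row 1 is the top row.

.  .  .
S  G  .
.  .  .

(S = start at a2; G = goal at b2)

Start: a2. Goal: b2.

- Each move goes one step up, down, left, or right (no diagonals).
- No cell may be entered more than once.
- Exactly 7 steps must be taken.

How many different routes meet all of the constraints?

Need simple routes of exactly 7 moves from a2 to b2 (Manhattan distance 1, so 3 moves are spent on a detour and 3 undoing it).
Enumerating: a2 a1 b1 c1 c2 c3 b3 b2 | a2 a3 b3 c3 c2 c1 b1 b2.
That gives 2 routes.

2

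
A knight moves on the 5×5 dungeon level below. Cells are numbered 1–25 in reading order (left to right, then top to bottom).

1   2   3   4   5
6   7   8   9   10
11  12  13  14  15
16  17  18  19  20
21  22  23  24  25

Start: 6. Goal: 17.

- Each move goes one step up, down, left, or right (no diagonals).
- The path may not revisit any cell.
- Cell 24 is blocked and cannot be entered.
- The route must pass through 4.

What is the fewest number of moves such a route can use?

9

Any route passes through 4 somewhere between 6 and 17. Summing Manhattan distances along the two legs (6 → 4 → 17) gives a lower bound of 4 + 5 = 9 moves.
A route of 9 moves achieves this: 6 → 1 → 2 → 3 → 4 → 9 → 14 → 19 → 18 → 17.
Since 9 matches the lower bound, it is optimal.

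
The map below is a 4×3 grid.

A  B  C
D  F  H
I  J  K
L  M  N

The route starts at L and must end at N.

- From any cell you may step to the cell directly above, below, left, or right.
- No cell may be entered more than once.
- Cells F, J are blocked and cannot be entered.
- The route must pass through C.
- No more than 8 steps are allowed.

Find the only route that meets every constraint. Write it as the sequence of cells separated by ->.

L -> I -> D -> A -> B -> C -> H -> K -> N

The budget equals the shortest possible length, so every move has to be on a shortest route through the required cells.
Route from L: up 3 to A, right 2 to C, down 3 to N — 8 moves in all.
Check: all required cells visited; 8 ≤ 8 moves.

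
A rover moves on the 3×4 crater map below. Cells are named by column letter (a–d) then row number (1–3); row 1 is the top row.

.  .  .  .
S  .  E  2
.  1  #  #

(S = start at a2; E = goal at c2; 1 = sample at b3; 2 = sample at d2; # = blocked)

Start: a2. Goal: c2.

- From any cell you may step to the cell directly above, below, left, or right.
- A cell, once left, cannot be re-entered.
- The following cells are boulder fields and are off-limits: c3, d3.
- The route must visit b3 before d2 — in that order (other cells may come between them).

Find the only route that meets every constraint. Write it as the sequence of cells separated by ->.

a2 -> a3 -> b3 -> b2 -> b1 -> c1 -> d1 -> d2 -> c2

The waypoints must appear in the order b3, d2, with no cell reused.
Route from a2: down to a3, right to b3, 2× up (reaching b1), 2× right (reaching d1), down to d2, left to c2 — 8 moves in all.
Check: order respected (1 at step 2, 2 at step 7).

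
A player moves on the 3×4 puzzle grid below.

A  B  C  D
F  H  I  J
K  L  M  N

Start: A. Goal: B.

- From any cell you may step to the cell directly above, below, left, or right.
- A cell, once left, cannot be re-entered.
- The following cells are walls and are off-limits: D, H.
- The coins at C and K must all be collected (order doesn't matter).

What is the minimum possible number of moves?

Any route passes through C and K in some order between A and B. Summing Manhattan distances along each leg and taking the cheapest ordering (A → K → C → B) gives a lower bound of 2 + 4 + 1 = 7 moves.
A route of 7 moves achieves this: A → F → K → L → M → I → C → B.
Since 7 matches the lower bound, it is optimal.

7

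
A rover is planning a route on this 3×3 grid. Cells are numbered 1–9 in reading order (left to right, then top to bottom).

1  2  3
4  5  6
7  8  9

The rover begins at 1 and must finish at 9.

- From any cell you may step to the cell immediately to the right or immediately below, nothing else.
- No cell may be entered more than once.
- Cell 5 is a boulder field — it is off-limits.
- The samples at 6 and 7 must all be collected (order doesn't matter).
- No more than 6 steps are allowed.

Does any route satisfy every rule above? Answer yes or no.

no

7 is below but to the left of 6: going 6 → 7 would need a leftward move and 7 → 6 an upward move, so no right/down-only route can visit both required cells.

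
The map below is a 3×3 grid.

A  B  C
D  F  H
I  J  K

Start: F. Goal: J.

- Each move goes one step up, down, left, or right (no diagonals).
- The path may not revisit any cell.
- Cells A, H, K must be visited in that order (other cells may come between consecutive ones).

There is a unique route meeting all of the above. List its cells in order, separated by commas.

The waypoints must appear in the order A, H, K, with no cell reused.
Route from F: left to D, up to A, 2× right (reaching C), 2× down (reaching K), left to J — 7 moves in all.
Check: order respected (A at step 2, H at step 5, K at step 6).

F, D, A, B, C, H, K, J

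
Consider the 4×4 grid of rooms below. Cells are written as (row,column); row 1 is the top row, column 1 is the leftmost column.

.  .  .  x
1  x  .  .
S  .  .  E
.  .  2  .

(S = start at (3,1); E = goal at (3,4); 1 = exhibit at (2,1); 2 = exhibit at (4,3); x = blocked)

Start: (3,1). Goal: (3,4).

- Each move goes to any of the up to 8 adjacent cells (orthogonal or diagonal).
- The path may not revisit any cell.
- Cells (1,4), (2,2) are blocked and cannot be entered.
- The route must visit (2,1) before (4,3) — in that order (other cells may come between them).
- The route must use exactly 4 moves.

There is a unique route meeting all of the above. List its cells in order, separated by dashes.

(3,1) - (2,1) - (3,2) - (4,3) - (3,4)

The waypoints must appear in the order (2,1), (4,3), with no cell reused.
Route from (3,1): up 1 to (2,1), down-right 2 to (4,3), up-right 1 to (3,4) — 4 moves in all.
Check: order respected (1 at step 1, 2 at step 3); 4 moves as required.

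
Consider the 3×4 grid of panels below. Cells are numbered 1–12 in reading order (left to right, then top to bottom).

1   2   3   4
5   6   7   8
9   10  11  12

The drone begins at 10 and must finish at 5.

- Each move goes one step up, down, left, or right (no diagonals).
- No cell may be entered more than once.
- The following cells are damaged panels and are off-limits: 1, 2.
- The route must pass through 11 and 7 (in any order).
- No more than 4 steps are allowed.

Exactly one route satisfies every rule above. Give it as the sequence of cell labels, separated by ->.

10 -> 11 -> 7 -> 6 -> 5

The 4-move cap with required stops at 11, 7 leaves no slack for detours.
Route from 10: right to 11, up to 7, 2× left (reaching 5) — 4 moves in all.
Check: all required cells visited; 4 ≤ 4 moves.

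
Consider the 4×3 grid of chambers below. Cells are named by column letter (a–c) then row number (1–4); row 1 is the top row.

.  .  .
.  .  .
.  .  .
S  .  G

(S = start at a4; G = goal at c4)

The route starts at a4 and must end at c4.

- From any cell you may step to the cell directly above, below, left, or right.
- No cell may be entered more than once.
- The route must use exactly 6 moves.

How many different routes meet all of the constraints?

Need simple routes of exactly 6 moves from a4 to c4 (Manhattan distance 2, so 2 moves are spent on a detour and 2 undoing it).
Enumerating: a4 a3 a2 b2 b3 b4 c4 | a4 a3 a2 b2 b3 c3 c4 | a4 a3 a2 b2 c2 c3 c4 | a4 a3 b3 b2 c2 c3 c4 | a4 b4 b3 b2 c2 c3 c4.
That gives 5 routes.

5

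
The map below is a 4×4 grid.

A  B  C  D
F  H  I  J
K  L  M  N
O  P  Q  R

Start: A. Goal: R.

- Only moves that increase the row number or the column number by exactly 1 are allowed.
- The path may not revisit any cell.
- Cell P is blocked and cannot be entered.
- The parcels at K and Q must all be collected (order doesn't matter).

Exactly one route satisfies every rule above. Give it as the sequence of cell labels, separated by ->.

Moves only go right or down, so the column and row indices never decrease.
Route from A: 2× down (reaching K), 2× right (reaching M), down to Q, right to R — 6 moves in all.
Check: all required cells visited.

A -> F -> K -> L -> M -> Q -> R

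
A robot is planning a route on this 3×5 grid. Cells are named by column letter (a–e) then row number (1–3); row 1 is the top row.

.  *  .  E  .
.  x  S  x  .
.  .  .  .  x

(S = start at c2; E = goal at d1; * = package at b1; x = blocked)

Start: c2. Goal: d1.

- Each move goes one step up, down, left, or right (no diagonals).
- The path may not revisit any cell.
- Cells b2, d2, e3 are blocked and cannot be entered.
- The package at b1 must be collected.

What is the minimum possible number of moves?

Any route passes through b1 somewhere between c2 and d1. Summing Manhattan distances along the two legs (c2 → b1 → d1) gives a lower bound of 2 + 2 = 4 moves.
The shortest route satisfying every rule uses 8 moves: c2 → c3 → b3 → a3 → a2 → a1 → b1 → c1 → d1.
The bound of 4 isn't tight here; checking systematically, no route of length 4 through 7 satisfies every constraint (on a 4-connected grid the length of any start-to-goal walk has the same parity as the Manhattan bound, so only lengths 4, 6, 8, … need checking), so 8 is the minimum.

8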